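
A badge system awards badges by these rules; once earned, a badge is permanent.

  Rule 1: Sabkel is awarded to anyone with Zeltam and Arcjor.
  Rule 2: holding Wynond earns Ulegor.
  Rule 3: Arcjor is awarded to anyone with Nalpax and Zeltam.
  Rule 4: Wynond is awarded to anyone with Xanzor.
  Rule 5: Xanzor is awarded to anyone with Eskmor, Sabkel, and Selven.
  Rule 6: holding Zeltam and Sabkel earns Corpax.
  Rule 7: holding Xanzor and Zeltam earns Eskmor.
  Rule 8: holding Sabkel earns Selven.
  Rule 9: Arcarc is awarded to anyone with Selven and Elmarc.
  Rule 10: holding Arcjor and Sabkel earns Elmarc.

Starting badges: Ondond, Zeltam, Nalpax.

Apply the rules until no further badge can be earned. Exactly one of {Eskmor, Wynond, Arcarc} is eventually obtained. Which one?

Arcarc

With Nalpax and Zeltam, Arcjor is earned (Rule 3).
With Zeltam and Arcjor, Sabkel is earned (Rule 1).
With Arcjor and Sabkel, Elmarc is earned (Rule 10).
With Sabkel, Selven is earned (Rule 8).
With Selven and Elmarc, Arcarc is earned (Rule 9).
Wynond would need Xanzor (Rule 4), but Xanzor is never earned. Eskmor would need Xanzor and Zeltam (Rule 7), but Xanzor is never earned.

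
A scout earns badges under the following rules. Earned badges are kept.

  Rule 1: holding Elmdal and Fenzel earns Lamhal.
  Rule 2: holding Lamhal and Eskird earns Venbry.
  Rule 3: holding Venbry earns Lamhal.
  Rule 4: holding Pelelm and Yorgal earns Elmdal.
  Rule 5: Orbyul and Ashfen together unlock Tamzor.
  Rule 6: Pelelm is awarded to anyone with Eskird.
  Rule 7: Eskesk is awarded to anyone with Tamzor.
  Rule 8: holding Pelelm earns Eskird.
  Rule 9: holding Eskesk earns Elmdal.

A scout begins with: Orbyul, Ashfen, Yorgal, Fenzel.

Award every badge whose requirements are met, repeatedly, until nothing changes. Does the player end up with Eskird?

Eskird would need Pelelm (Rule 8), but Pelelm is never earned.

No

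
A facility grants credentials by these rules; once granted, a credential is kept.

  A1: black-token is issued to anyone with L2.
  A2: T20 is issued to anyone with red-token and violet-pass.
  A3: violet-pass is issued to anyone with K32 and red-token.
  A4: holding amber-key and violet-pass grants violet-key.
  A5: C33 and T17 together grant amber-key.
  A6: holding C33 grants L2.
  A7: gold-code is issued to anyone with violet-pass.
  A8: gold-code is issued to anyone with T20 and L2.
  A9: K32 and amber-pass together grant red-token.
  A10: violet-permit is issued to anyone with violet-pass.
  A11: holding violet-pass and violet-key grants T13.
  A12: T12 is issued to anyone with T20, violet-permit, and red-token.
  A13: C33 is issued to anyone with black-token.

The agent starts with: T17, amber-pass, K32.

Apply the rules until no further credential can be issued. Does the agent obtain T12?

Holding K32 and amber-pass grants red-token (A9).
Holding K32 and red-token grants violet-pass (A3).
Holding red-token and violet-pass grants T20 (A2).
Holding violet-pass grants violet-permit (A10).
Holding T20, violet-permit, and red-token grants T12 (A12).

Yes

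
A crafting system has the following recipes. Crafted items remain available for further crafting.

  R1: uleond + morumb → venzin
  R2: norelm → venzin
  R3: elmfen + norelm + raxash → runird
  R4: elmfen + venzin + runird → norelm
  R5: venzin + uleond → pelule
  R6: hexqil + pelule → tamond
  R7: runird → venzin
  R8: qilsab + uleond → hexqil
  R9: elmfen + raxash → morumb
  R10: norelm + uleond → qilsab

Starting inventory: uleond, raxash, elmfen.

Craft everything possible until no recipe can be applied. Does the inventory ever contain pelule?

elmfen + raxash → morumb (R9).
uleond + morumb → venzin (R1).
Using R5, venzin and uleond make pelule.

Yes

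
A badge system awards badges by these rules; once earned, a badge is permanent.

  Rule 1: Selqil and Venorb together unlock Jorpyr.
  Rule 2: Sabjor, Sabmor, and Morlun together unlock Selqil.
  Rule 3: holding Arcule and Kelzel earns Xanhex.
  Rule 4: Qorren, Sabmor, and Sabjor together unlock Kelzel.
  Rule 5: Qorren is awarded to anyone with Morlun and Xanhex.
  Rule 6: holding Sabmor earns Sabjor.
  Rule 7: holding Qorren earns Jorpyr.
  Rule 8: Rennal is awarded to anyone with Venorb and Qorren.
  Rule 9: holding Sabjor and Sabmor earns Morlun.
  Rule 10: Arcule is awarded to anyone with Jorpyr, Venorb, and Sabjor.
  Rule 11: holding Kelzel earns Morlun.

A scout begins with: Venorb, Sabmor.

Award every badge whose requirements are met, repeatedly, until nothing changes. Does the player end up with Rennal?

No

Rennal would need Venorb and Qorren (Rule 8), but Qorren is never earned.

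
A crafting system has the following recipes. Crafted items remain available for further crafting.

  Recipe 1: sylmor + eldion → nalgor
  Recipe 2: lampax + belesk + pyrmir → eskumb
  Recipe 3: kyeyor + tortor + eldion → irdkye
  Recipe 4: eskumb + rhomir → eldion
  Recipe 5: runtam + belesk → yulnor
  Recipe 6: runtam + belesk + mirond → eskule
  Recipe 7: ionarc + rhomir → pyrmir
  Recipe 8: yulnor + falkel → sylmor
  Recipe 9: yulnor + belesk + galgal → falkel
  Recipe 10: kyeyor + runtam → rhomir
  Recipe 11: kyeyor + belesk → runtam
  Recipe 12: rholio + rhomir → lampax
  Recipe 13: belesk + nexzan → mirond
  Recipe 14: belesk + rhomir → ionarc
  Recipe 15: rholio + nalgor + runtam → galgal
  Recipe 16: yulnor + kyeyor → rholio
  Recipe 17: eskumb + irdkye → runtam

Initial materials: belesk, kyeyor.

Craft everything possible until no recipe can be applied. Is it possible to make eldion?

kyeyor + belesk → runtam (Recipe 11).
kyeyor + runtam → rhomir (Recipe 10).
runtam + belesk → yulnor (Recipe 5).
Using Recipe 16, yulnor and kyeyor make rholio.
Using Recipe 14, belesk and rhomir make ionarc.
Using Recipe 7, ionarc and rhomir make pyrmir.
rholio + rhomir → lampax (Recipe 12).
lampax + belesk + pyrmir → eskumb (Recipe 2).
Using Recipe 4, eskumb and rhomir make eldion.

Yes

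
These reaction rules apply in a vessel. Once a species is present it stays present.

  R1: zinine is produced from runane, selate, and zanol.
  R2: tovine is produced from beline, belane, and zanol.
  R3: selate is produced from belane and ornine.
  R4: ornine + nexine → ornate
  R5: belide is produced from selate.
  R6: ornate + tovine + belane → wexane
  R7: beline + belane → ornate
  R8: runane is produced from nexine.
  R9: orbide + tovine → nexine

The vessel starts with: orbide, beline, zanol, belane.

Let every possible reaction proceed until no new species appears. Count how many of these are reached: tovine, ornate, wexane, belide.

3

beline, belane, and zanol present → tovine forms (R2).
beline and belane present → ornate forms (R7).
ornate, tovine, and belane present → wexane forms (R6).
tovine: reached.
ornate: reached.
wexane: reached.
belide would need selate (R5), but selate never forms.
Reached: tovine, ornate, and wexane — 3 of the 4.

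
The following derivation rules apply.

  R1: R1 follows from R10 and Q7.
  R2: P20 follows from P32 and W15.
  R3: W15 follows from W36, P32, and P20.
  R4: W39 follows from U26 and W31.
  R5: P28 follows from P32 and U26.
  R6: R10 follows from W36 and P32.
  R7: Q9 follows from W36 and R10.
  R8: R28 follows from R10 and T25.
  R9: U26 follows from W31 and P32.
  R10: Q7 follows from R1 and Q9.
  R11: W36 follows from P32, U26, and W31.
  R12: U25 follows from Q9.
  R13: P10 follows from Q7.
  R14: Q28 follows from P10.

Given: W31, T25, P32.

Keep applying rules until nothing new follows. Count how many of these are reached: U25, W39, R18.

W31 and P32 hold, so U26 follows (R9).
From U26 and W31, R4 gives W39.
From P32, U26, and W31, R11 gives W36.
W36 and P32 hold, so R10 follows (R6).
From W36 and R10, R7 gives Q9.
From Q9, R12 gives U25.
U25: reached.
W39: reached.
No rule produces R18, and it is not given.
Reached: U25 and W39 — 2 of the 3.

2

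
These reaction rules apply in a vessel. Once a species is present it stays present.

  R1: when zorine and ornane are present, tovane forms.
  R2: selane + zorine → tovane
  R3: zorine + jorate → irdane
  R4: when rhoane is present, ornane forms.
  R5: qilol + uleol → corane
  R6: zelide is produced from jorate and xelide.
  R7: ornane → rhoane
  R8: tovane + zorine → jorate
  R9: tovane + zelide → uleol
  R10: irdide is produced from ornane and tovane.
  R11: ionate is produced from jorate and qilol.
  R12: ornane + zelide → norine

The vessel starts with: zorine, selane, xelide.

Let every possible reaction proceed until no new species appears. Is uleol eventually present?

selane and zorine present → tovane forms (R2).
tovane and zorine present → jorate forms (R8).
jorate and xelide present → zelide forms (R6).
tovane and zelide present → uleol forms (R9).

Yes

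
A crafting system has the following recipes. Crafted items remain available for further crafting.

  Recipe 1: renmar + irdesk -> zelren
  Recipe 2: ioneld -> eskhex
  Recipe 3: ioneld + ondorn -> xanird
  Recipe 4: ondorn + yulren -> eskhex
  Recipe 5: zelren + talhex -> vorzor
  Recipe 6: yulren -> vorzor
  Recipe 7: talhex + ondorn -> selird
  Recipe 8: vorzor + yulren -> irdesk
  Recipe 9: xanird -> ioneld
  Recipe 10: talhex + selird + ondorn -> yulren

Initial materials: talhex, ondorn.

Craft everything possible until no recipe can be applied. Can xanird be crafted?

xanird would need ioneld and ondorn (Recipe 3), but ioneld is never obtained.

No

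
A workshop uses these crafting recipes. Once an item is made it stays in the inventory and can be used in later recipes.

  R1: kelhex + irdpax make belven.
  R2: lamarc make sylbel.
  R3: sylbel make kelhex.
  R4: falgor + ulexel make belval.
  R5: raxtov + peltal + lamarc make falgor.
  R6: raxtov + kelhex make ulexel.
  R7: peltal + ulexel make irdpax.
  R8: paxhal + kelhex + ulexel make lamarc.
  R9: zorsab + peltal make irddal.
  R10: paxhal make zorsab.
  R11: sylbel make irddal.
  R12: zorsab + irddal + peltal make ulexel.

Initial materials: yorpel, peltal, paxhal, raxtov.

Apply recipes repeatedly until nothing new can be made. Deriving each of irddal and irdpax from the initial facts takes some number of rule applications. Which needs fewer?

irddal: paxhal → zorsab (R10). zorsab + peltal → irddal (R9). [2 rule applications]
irdpax: Using R10, paxhal makes zorsab. Using R9, zorsab and peltal make irddal. zorsab + irddal + peltal → ulexel (R12). peltal + ulexel → irdpax (R7). [4 rule applications]
irddal needs fewer.

irddal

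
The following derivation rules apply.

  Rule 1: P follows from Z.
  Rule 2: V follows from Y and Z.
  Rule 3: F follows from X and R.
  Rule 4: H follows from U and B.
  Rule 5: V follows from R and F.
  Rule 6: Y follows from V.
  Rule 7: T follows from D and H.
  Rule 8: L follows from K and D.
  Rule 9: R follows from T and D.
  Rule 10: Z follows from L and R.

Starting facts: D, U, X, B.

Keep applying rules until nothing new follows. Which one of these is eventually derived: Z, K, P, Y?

Y

From U and B, Rule 4 gives H.
From D and H, Rule 7 gives T.
T and D hold, so R follows (Rule 9).
From X and R, Rule 3 gives F.
From R and F, Rule 5 gives V.
V holds, so Y follows (Rule 6).
Z would need L and R (Rule 10), but L is never established. P would need Z (Rule 1), but Z is never established. No rule produces K, and it is not given.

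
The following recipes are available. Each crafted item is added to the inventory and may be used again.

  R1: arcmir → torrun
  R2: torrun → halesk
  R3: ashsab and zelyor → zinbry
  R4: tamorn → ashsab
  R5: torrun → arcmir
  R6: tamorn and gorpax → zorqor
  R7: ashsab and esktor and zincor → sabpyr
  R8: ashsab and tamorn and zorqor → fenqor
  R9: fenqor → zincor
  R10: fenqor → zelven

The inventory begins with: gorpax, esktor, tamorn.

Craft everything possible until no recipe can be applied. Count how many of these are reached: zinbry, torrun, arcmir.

zinbry would need ashsab and zelyor (R3), but zelyor is never obtained.
torrun would need arcmir (R1), but arcmir is never obtained.
arcmir would need torrun (R5), but torrun is never obtained.
None of the 3 are reached.

0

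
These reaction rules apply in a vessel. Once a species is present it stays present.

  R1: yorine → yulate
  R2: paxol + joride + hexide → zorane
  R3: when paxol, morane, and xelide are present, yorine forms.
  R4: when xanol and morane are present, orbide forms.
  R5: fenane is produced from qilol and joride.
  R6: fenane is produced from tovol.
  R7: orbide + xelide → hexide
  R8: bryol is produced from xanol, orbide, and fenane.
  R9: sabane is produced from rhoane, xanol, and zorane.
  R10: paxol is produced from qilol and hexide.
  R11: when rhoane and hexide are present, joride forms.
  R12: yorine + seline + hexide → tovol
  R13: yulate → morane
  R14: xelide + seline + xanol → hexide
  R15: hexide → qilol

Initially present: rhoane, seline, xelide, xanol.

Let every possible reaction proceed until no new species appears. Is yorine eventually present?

yorine would need paxol, morane, and xelide (R3), but morane never forms.

No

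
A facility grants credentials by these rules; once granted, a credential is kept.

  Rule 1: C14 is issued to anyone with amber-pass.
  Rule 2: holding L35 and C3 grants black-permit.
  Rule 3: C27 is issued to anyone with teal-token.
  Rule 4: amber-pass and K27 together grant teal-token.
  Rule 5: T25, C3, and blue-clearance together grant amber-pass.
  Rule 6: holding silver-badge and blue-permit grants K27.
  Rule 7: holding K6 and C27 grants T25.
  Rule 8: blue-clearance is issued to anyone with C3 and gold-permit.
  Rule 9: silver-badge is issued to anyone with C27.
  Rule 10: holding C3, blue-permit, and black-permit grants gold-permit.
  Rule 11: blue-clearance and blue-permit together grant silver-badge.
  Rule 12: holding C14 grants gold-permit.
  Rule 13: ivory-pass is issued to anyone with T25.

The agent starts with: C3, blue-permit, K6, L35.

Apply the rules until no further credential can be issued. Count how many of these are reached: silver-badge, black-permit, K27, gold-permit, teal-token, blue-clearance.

5

Holding L35 and C3 grants black-permit (Rule 2).
Holding C3, blue-permit, and black-permit grants gold-permit (Rule 10).
Holding C3 and gold-permit grants blue-clearance (Rule 8).
Holding blue-clearance and blue-permit grants silver-badge (Rule 11).
Holding silver-badge and blue-permit grants K27 (Rule 6).
silver-badge: reached.
black-permit: reached.
K27: reached.
gold-permit: reached.
teal-token would need amber-pass and K27 (Rule 4), but amber-pass is never granted.
blue-clearance: reached.
Reached: silver-badge, black-permit, K27, gold-permit, and blue-clearance — 5 of the 6.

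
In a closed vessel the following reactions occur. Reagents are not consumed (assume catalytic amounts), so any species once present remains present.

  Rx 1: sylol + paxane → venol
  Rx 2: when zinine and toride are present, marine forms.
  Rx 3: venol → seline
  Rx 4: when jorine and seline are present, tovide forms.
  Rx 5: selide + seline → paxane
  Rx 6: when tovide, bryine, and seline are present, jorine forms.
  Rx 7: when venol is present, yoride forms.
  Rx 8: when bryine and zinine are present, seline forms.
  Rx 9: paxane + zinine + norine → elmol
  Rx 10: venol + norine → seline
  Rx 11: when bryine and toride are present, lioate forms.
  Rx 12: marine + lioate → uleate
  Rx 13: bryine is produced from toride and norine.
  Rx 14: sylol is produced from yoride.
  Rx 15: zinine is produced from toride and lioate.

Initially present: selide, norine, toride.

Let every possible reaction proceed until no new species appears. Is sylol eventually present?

No

sylol would need yoride (Rx 14), but yoride never forms.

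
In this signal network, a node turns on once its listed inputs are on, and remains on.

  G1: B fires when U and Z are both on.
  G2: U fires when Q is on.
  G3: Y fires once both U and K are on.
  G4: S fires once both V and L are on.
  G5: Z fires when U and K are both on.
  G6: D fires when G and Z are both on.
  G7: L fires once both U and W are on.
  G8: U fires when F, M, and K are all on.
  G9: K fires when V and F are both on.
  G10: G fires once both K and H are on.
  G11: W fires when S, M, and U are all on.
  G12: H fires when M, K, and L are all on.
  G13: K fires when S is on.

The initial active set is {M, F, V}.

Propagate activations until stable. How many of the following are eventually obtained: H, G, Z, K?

2

G9: V and F on → K on.
G8: F, M, and K on → U on.
U and K are on, so Z fires (G5).
H would need M, K, and L (G12), but L never turns on.
G would need K and H (G10), but H never turns on.
Z: reached.
K: reached.
Reached: Z and K — 2 of the 4.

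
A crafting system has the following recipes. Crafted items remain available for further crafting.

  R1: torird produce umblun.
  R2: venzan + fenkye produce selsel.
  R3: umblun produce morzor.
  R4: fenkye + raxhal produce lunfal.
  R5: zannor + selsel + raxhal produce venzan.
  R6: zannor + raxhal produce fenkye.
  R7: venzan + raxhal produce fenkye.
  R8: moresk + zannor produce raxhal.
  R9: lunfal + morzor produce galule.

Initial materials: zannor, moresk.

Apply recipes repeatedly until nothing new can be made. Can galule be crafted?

No

galule would need lunfal and morzor (R9), but morzor is never obtained.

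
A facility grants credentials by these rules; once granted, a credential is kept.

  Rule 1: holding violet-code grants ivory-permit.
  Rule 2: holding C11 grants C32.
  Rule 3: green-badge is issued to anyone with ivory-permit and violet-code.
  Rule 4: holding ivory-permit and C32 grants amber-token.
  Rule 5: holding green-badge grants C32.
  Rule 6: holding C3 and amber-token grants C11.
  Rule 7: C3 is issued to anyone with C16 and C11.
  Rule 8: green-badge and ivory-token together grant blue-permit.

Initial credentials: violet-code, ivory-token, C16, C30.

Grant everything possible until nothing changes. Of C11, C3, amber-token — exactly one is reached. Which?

amber-token

Holding violet-code grants ivory-permit (Rule 1).
Holding ivory-permit and violet-code grants green-badge (Rule 3).
Holding green-badge grants C32 (Rule 5).
Holding ivory-permit and C32 grants amber-token (Rule 4).
C11 would need C3 and amber-token (Rule 6), but C3 is never granted. C3 would need C16 and C11 (Rule 7), but C11 is never granted.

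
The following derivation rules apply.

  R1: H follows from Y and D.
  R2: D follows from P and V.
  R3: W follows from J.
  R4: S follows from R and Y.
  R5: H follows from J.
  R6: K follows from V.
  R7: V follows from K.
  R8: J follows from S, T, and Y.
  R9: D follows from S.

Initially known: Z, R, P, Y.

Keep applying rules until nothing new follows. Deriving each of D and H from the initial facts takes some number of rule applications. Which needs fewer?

D

D: R and Y hold, so S follows (R4). From S, R9 gives D. [2 rule applications]
H: R and Y hold, so S follows (R4). S holds, so D follows (R9). From Y and D, R1 gives H. [3 rule applications]
D needs fewer.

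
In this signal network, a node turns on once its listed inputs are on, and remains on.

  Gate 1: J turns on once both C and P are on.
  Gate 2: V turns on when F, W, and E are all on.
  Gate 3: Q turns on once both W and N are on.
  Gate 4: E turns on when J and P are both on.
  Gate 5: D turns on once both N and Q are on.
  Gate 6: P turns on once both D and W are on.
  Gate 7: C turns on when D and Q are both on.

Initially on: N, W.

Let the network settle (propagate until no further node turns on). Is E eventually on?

Yes

Gate 3: W and N on → Q on.
Gate 5: N and Q on → D on.
D and Q are on, so C turns on (Gate 7).
Gate 6: D and W on → P on.
Gate 1: C and P on → J on.
J and P are on, so E turns on (Gate 4).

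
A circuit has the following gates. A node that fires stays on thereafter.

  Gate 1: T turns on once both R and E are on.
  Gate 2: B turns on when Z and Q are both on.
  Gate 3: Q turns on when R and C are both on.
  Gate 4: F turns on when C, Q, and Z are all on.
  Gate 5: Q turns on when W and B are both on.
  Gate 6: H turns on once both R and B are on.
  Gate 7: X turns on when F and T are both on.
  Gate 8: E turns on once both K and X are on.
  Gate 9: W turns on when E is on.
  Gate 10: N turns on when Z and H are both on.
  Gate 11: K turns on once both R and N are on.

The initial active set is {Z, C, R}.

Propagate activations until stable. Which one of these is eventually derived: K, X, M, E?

K

Gate 3: R and C on → Q on.
Gate 2: Z and Q on → B on.
R and B are on, so H turns on (Gate 6).
Z and H are on, so N turns on (Gate 10).
R and N are on, so K turns on (Gate 11).
E would need K and X (Gate 8), but X never turns on. X would need F and T (Gate 7), but T never turns on. No rule produces M, and it is not given.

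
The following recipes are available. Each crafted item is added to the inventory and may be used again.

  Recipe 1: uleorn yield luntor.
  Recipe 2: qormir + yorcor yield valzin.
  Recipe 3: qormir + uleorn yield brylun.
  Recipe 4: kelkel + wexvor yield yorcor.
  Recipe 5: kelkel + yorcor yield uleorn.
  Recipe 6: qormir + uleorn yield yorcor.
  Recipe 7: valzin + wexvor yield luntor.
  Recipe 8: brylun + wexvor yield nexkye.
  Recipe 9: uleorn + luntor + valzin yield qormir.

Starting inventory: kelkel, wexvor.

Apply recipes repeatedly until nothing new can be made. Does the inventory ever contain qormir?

No

qormir would need uleorn, luntor, and valzin (Recipe 9), but valzin is never obtained.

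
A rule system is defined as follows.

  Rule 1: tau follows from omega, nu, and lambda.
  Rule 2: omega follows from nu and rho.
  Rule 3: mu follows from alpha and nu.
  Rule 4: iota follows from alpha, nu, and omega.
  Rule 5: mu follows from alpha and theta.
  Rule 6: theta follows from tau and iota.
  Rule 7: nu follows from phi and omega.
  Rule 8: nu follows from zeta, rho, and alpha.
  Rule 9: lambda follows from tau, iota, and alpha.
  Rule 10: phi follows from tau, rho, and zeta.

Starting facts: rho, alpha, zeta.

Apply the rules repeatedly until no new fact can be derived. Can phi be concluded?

phi would need tau, rho, and zeta (Rule 10), but tau is never established.

No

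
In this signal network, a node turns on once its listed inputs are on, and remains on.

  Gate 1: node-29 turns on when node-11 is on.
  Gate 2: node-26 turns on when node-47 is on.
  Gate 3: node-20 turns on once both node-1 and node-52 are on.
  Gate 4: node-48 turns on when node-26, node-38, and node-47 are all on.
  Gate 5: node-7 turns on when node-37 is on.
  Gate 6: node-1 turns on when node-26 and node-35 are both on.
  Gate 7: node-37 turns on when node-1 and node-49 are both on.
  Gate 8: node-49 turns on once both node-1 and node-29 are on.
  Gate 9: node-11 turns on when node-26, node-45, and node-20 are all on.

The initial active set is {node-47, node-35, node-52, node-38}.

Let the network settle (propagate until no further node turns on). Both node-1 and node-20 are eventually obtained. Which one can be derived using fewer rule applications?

node-1: node-47 is on, so node-26 turns on (Gate 2). node-26 and node-35 are on, so node-1 turns on (Gate 6). [2 rule applications]
node-20: node-47 is on, so node-26 turns on (Gate 2). node-26 and node-35 are on, so node-1 turns on (Gate 6). Gate 3: node-1 and node-52 on → node-20 on. [3 rule applications]
node-1 needs fewer.

node-1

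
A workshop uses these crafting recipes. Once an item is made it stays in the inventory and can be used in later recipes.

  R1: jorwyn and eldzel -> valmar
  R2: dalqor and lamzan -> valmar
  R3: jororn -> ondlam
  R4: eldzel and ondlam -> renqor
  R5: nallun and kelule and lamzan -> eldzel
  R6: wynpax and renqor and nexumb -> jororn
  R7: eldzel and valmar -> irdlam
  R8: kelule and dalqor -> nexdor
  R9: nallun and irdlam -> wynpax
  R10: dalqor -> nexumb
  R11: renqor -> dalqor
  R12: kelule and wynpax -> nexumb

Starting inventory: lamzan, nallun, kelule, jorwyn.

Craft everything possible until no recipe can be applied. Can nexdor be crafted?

No

nexdor would need kelule and dalqor (R8), but dalqor is never obtained.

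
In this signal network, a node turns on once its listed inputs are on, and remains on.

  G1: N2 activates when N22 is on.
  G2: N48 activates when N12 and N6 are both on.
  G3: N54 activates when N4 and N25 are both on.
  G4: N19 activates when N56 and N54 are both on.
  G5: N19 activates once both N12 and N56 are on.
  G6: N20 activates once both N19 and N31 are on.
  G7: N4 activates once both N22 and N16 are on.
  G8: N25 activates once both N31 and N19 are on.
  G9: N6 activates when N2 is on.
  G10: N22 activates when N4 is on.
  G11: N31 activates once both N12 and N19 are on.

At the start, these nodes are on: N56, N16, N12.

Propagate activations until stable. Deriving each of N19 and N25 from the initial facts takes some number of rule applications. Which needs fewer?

N19

N19: G5: N12 and N56 on → N19 on. [1 rule application]
N25: N12 and N56 are on, so N19 activates (G5). N12 and N19 are on, so N31 activates (G11). N31 and N19 are on, so N25 activates (G8). [3 rule applications]
N19 needs fewer.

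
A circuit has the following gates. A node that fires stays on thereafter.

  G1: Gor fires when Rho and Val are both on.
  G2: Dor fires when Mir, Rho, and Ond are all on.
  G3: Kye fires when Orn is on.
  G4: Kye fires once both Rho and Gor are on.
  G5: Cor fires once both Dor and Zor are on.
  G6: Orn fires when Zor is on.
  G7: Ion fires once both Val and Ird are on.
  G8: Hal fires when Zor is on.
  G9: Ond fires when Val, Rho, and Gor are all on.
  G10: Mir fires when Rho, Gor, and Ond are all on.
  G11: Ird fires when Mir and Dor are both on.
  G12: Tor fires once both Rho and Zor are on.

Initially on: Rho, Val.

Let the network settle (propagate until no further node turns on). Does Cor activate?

No

Cor would need Dor and Zor (G5), but Zor never turns on.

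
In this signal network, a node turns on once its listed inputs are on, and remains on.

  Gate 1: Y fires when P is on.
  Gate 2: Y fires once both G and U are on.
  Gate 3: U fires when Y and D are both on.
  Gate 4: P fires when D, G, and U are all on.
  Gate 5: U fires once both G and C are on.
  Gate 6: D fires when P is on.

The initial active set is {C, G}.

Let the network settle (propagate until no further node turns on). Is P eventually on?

P would need D, G, and U (Gate 4), but D never turns on.

No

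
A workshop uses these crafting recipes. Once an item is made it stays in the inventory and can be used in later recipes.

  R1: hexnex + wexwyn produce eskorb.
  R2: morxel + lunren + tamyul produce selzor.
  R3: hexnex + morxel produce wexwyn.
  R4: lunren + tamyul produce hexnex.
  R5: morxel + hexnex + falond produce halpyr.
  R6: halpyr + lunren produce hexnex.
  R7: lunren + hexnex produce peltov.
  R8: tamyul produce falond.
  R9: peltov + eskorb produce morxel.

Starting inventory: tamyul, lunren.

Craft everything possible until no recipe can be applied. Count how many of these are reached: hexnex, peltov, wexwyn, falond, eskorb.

Using R8, tamyul makes falond.
Using R4, lunren and tamyul make hexnex.
lunren + hexnex → peltov (R7).
hexnex: reached.
peltov: reached.
wexwyn would need hexnex and morxel (R3), but morxel is never obtained.
falond: reached.
eskorb would need hexnex and wexwyn (R1), but wexwyn is never obtained.
Reached: hexnex, peltov, and falond — 3 of the 5.

3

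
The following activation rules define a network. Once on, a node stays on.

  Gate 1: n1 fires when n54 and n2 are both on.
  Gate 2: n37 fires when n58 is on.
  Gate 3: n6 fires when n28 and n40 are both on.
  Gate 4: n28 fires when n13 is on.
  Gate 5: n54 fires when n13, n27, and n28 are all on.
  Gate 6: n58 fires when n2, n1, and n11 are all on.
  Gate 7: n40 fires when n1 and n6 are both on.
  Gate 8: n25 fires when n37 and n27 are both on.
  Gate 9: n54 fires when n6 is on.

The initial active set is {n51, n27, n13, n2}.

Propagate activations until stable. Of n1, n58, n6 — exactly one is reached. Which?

n1

n13 is on, so n28 fires (Gate 4).
Gate 5: n13, n27, and n28 on → n54 on.
Gate 1: n54 and n2 on → n1 on.
n58 would need n2, n1, and n11 (Gate 6), but n11 never turns on. n6 would need n28 and n40 (Gate 3), but n40 never turns on.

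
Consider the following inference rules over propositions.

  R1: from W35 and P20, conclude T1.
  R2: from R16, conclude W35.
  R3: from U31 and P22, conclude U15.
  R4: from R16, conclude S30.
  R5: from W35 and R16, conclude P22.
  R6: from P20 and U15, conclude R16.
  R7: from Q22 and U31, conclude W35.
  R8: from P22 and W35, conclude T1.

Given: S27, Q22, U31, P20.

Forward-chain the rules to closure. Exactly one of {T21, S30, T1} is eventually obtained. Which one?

T1

Q22 and U31 hold, so W35 follows (R7).
From W35 and P20, R1 gives T1.
No rule produces T21, and it is not given. S30 would need R16 (R4), but R16 is never established.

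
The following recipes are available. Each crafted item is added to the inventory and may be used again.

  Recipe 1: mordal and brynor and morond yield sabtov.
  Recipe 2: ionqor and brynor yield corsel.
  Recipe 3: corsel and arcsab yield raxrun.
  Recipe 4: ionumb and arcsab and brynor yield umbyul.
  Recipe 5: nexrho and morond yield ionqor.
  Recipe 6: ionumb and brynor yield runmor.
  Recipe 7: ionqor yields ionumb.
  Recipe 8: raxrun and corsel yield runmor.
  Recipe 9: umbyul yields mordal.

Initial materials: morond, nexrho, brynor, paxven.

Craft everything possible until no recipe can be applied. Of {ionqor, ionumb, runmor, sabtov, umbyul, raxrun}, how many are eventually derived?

Using Recipe 5, nexrho and morond make ionqor.
Using Recipe 7, ionqor makes ionumb.
Using Recipe 6, ionumb and brynor make runmor.
ionqor: reached.
ionumb: reached.
runmor: reached.
sabtov would need mordal, brynor, and morond (Recipe 1), but mordal is never obtained.
umbyul would need ionumb, arcsab, and brynor (Recipe 4), but arcsab is never obtained.
raxrun would need corsel and arcsab (Recipe 3), but arcsab is never obtained.
Reached: ionqor, ionumb, and runmor — 3 of the 6.

3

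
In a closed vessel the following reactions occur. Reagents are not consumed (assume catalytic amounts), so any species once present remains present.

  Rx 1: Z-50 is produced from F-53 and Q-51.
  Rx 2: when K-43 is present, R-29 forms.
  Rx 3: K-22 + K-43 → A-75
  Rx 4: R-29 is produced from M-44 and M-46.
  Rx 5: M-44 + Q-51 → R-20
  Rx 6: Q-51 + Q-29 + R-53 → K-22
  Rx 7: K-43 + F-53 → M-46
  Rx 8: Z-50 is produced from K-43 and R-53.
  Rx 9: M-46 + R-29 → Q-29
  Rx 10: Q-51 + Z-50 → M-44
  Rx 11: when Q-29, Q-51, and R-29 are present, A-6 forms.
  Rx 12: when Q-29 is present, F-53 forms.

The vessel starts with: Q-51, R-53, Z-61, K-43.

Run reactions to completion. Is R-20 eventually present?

K-43 and R-53 present → Z-50 forms (Rx 8).
Q-51 and Z-50 present → M-44 forms (Rx 10).
M-44 and Q-51 present → R-20 forms (Rx 5).

Yes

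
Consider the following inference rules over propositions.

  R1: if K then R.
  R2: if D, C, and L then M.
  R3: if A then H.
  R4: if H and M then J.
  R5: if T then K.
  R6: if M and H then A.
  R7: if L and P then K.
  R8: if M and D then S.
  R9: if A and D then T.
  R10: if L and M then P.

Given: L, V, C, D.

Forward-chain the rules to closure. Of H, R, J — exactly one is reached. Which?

R

From D, C, and L, R2 gives M.
L and M hold, so P follows (R10).
L and P hold, so K follows (R7).
From K, R1 gives R.
J would need H and M (R4), but H is never established. H would need A (R3), but A is never established.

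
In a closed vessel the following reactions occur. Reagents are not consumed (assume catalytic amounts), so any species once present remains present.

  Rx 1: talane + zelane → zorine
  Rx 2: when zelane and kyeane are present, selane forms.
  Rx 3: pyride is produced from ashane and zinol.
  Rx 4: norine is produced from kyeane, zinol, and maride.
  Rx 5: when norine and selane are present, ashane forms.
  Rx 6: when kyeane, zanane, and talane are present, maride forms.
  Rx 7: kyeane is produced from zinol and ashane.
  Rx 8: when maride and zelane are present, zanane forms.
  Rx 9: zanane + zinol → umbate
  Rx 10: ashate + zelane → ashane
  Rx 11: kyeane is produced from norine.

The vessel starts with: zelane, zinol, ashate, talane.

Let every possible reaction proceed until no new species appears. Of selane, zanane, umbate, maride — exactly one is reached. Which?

ashate and zelane present → ashane forms (Rx 10).
zinol and ashane present → kyeane forms (Rx 7).
zelane and kyeane present → selane forms (Rx 2).
zanane would need maride and zelane (Rx 8), but maride never forms. maride would need kyeane, zanane, and talane (Rx 6), but zanane never forms. umbate would need zanane and zinol (Rx 9), but zanane never forms.

selane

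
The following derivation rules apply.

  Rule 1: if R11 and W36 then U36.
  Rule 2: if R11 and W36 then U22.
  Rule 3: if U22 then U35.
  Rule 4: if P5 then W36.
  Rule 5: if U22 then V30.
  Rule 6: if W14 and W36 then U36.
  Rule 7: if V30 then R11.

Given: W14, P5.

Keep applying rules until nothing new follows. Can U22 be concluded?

U22 would need R11 and W36 (Rule 2), but R11 is never established.

No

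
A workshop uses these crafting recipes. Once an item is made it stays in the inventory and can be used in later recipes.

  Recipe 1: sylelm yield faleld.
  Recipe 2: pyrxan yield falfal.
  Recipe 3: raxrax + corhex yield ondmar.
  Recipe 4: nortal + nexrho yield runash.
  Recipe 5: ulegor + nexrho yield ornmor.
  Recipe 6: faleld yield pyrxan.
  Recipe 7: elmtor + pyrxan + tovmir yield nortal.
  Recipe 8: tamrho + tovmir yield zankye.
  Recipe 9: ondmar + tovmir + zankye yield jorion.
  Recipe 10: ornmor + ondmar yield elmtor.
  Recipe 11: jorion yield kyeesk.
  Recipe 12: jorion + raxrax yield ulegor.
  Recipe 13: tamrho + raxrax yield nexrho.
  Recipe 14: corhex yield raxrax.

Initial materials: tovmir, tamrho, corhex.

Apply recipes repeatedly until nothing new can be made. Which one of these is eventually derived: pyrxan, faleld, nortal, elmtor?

elmtor

corhex → raxrax (Recipe 14).
tamrho + tovmir → zankye (Recipe 8).
tamrho + raxrax → nexrho (Recipe 13).
raxrax + corhex → ondmar (Recipe 3).
Using Recipe 9, ondmar, tovmir, and zankye make jorion.
Using Recipe 12, jorion and raxrax make ulegor.
ulegor + nexrho → ornmor (Recipe 5).
ornmor + ondmar → elmtor (Recipe 10).
nortal would need elmtor, pyrxan, and tovmir (Recipe 7), but pyrxan is never obtained. faleld would need sylelm (Recipe 1), but sylelm is never obtained. pyrxan would need faleld (Recipe 6), but faleld is never obtained.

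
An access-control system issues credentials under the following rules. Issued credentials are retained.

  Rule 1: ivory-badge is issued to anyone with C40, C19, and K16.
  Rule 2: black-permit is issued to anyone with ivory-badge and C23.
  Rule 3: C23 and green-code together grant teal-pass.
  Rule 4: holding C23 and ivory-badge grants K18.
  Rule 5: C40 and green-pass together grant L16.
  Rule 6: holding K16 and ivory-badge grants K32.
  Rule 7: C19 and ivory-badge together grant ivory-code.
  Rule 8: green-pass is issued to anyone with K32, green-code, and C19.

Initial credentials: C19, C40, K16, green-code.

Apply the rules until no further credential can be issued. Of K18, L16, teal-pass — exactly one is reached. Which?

L16

Holding C40, C19, and K16 grants ivory-badge (Rule 1).
Holding K16 and ivory-badge grants K32 (Rule 6).
Holding K32, green-code, and C19 grants green-pass (Rule 8).
Holding C40 and green-pass grants L16 (Rule 5).
K18 would need C23 and ivory-badge (Rule 4), but C23 is never granted. teal-pass would need C23 and green-code (Rule 3), but C23 is never granted.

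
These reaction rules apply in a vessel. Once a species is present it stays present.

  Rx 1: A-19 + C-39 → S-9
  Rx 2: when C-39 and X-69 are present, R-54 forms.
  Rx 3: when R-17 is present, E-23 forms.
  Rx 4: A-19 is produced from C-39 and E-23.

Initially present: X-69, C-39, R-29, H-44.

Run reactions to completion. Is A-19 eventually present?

No

A-19 would need C-39 and E-23 (Rx 4), but E-23 never forms.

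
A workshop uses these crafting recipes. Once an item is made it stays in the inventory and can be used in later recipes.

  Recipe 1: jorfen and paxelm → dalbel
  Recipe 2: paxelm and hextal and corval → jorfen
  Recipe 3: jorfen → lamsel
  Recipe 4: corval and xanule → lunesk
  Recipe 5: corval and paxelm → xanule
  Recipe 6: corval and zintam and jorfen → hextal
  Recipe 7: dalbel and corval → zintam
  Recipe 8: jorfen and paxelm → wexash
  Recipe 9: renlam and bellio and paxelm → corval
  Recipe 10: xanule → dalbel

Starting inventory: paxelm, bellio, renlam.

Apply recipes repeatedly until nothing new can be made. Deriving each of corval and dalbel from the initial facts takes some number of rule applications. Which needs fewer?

corval

corval: renlam and bellio and paxelm → corval (Recipe 9). [1 rule application]
dalbel: Using Recipe 9, renlam, bellio, and paxelm make corval. Using Recipe 5, corval and paxelm make xanule. xanule → dalbel (Recipe 10). [3 rule applications]
corval needs fewer.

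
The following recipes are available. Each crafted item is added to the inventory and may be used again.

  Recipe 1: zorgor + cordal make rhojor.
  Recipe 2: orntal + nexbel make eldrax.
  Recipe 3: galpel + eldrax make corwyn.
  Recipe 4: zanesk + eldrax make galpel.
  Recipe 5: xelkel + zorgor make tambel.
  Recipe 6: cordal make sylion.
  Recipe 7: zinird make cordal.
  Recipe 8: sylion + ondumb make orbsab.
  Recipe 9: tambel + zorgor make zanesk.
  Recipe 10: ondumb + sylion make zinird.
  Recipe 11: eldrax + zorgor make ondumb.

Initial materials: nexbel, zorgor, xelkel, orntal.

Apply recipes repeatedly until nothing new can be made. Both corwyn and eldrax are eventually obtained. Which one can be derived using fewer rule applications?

eldrax: orntal + nexbel → eldrax (Recipe 2). [1 rule application]
corwyn: Using Recipe 5, xelkel and zorgor make tambel. orntal + nexbel → eldrax (Recipe 2). Using Recipe 9, tambel and zorgor make zanesk. zanesk + eldrax → galpel (Recipe 4). Using Recipe 3, galpel and eldrax make corwyn. [5 rule applications]
eldrax needs fewer.

eldrax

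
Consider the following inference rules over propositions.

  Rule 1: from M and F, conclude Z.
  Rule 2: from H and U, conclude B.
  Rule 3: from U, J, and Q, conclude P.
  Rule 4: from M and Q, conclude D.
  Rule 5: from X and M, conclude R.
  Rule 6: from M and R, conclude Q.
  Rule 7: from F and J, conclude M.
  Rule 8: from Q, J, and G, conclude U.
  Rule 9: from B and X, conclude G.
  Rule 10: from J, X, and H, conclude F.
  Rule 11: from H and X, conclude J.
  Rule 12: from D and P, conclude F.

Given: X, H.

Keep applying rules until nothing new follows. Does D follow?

H and X hold, so J follows (Rule 11).
J, X, and H hold, so F follows (Rule 10).
From F and J, Rule 7 gives M.
From X and M, Rule 5 gives R.
From M and R, Rule 6 gives Q.
From M and Q, Rule 4 gives D.

Yes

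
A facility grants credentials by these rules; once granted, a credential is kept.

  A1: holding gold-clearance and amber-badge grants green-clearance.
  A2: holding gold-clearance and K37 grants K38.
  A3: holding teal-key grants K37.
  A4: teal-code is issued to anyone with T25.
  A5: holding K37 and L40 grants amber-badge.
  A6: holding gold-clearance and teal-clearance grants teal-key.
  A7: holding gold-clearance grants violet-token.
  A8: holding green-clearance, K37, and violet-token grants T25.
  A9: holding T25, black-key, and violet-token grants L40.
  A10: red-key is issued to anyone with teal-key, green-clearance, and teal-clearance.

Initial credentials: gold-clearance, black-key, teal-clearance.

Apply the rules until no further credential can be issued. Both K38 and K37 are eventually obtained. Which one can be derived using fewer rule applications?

K37: Holding gold-clearance and teal-clearance grants teal-key (A6). Holding teal-key grants K37 (A3). [2 rule applications]
K38: Holding gold-clearance and teal-clearance grants teal-key (A6). Holding teal-key grants K37 (A3). Holding gold-clearance and K37 grants K38 (A2). [3 rule applications]
K37 needs fewer.

K37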